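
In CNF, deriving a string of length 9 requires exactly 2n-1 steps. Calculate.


Chomsky Normal Form derivation:
String length n = 9
Each step either:
  - Splits a nonterminal into two (n-1 such steps)
  - Converts a nonterminal to terminal (n such steps)
Total = (n-1) + n = 2n - 1
= 2(9) - 1
= 18 - 1
= 17

17


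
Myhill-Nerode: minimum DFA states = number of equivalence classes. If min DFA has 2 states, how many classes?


Myhill-Nerode theorem:
Number of equivalence classes = number of states in minimal DFA
Minimal DFA states = 2
Therefore equivalence classes = 2

2


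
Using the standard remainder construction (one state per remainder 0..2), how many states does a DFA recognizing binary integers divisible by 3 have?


Divisibility by 3 is tracked via the remainder mod 3: 0, 1, ..., 2
The construction assigns one state to each remainder
Number of remainders = 3

3


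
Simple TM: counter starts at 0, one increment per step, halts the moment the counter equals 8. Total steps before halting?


Counter starts at 0. Counting sequence:
  Step 1: counter = 1
  Step 2: counter = 2
  Step 3: counter = 3
  Step 4: counter = 4
  Step 5: counter = 5
  Step 6: counter = 6
  Step 7: counter = 7
  Step 8: counter = 8
Counter reached 8 -> halt
Total steps = 8

8


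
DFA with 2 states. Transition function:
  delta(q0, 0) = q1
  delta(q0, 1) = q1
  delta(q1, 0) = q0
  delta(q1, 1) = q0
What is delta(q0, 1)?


Looking up transition function:
delta(q0, 1) in the table
Row: q0, Column: 1
Result: q1

q1


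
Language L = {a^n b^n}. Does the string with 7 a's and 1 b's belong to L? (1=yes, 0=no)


Language requires equal numbers of a's and b's
PDA pushes for each 'a', pops for each 'b'
Number of a's = 7
Number of b's = 1
7 != 1 -> Reject

0


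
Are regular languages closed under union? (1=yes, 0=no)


Regular languages are closed under:
- Union (DFA product construction)
- Intersection (DFA product construction)
- Complement (swap accept/reject states)
- Concatenation (NFA construction)
- Kleene star (NFA construction)
union is in this list
Therefore: closed

1


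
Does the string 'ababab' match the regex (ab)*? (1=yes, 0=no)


Pattern: (ab)*
String: 'ababab'
Pattern requires: zero or more repetitions of 'ab'
Pairs: ['ab', 'ab', 'ab']
All pairs are 'ab'? Yes
Result: 1

1


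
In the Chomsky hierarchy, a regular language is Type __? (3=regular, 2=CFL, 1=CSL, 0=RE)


Chomsky hierarchy levels:
  Type 3: Regular (DFA/NFA/regex)
  Type 2: Context-free (PDA)
  Type 1: Context-sensitive
  Type 0: Recursively enumerable (TM)
'regular' corresponds to Type 3

3


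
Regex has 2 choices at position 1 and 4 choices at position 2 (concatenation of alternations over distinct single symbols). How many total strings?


First group: 2 alternatives
Second group: 4 alternatives
Concatenation: each choice from group 1 pairs with each from group 2
Total = 2 x 4 = 8

8


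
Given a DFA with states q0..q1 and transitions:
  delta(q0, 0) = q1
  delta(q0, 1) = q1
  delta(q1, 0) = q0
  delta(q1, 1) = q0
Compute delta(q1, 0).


Looking up transition function:
delta(q1, 0) in the table
Row: q1, Column: 0
Result: q0

q0


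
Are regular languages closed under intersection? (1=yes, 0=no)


Regular languages are closed under:
- Union (DFA product construction)
- Intersection (DFA product construction)
- Complement (swap accept/reject states)
- Concatenation (NFA construction)
- Kleene star (NFA construction)
intersection is in this list
Therefore: closed

1


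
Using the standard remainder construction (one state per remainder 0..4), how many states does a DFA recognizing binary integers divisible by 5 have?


Divisibility by 5 is tracked via the remainder mod 5: 0, 1, ..., 4
The construction assigns one state to each remainder
Number of remainders = 5

5


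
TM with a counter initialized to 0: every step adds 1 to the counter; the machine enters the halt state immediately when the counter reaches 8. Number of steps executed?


Counter starts at 0. Counting sequence:
  Step 1: counter = 1
  Step 2: counter = 2
  Step 3: counter = 3
  Step 4: counter = 4
  Step 5: counter = 5
  Step 6: counter = 6
  Step 7: counter = 7
  Step 8: counter = 8
Counter reached 8 -> halt
Total steps = 8

8


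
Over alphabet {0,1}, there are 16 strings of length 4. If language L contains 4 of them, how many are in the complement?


Alphabet: {0,1}
String length: 4
Total strings of length 4 = 2^4 = 16
Strings in L = 4
Complement = total - |L|
= 16 - 4
= 12

12


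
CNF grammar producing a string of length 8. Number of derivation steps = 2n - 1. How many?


Chomsky Normal Form derivation:
String length n = 8
Each step either:
  - Splits a nonterminal into two (n-1 such steps)
  - Converts a nonterminal to terminal (n such steps)
Total = (n-1) + n = 2n - 1
= 2(8) - 1
= 16 - 1
= 15

15


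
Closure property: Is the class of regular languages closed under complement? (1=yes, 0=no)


Regular languages are closed under all standard operations:
- Union: Yes (product construction)
- Intersection: Yes (product construction)
- Complement: Yes (swap accept/reject)
- Concatenation: Yes (NFA construction)
Operation: complement -> Closed

1


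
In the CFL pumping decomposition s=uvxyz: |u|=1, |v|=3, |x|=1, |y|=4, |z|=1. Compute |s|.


|s| = |u| + |v| + |x| + |y| + |z|
= 1 + 3 + 1 + 4 + 1
= 4 + 1 + 5
= 5 + 5
= 10

10


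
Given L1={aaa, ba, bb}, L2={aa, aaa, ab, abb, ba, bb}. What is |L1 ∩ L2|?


L1 = {aaa, ba, bb}
L2 = {aa, aaa, ab, abb, ba, bb}
Checking each string in L1 against L2:
  'aaa': in L2? Yes
  'ba': in L2? Yes
  'bb': in L2? Yes
Intersection = {aaa, ba, bb}
|L1 ∩ L2| = 3

3


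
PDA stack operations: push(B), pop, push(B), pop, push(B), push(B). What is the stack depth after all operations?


Tracing stack operations:
  push(B) -> stack = [B], depth=1
  pop -> removed B, stack = [], depth=0
  push(B) -> stack = [B], depth=1
  pop -> removed B, stack = [], depth=0
  push(B) -> stack = [B], depth=1
  push(B) -> stack = [B,B], depth=2
Final depth = 2

2


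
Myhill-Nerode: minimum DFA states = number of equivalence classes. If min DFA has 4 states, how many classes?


Myhill-Nerode theorem:
Number of equivalence classes = number of states in minimal DFA
Minimal DFA states = 4
Therefore equivalence classes = 4

4


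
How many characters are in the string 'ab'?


String: 'ab'
Counting characters:
  'a' appears 1 time(s)
  'b' appears 1 time(s)
Total length = 1 + 1 = 2

2


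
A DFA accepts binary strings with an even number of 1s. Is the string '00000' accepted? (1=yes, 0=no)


DFA has 2 states: q_even (start, accept=yes) and q_odd
Processing string '00000' character by character:
  Position 0: read '0', 1-count=0 -> q_even (no change)
  Position 1: read '0', 1-count=0 -> q_even (no change)
  Position 2: read '0', 1-count=0 -> q_even (no change)
  Position 3: read '0', 1-count=0 -> q_even (no change)
  Position 4: read '0', 1-count=0 -> q_even (no change)
Final state: q_even, total 1s = 0 (even); the DFA requires an even count -> accept

1


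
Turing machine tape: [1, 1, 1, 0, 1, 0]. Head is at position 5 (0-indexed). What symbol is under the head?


Tape: [1, 1, 1, 0, 1, 0]
Positions: 0 1 2 3 4 5
Values:    1 1 1 0 1 0
Head at position 5
tape[5] = 0

0


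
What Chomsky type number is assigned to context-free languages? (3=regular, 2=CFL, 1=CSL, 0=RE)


Chomsky hierarchy levels:
  Type 3: Regular (DFA/NFA/regex)
  Type 2: Context-free (PDA)
  Type 1: Context-sensitive
  Type 0: Recursively enumerable (TM)
'context-free' corresponds to Type 2

2


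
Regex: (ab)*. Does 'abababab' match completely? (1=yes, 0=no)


Pattern: (ab)*
String: 'abababab'
Pattern requires: zero or more repetitions of 'ab'
Pairs: ['ab', 'ab', 'ab', 'ab']
All pairs are 'ab'? Yes
Result: 1

1


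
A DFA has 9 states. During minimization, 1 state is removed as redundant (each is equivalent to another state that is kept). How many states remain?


Original DFA: 9 states
Redundant states removed: 1
Minimized states = original - removed
= 9 - 1
= 8

8


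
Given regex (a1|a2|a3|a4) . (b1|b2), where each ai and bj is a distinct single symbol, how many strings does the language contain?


First group: 4 alternatives
Second group: 2 alternatives
Concatenation: each choice from group 1 pairs with each from group 2
Total = 4 x 2 = 8

8


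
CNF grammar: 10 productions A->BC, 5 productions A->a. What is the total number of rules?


CNF allows two rule forms:
  A -> BC (binary): 10 rules
  A -> a (terminal): 5 rules
Total = 10 + 5 = 15

15


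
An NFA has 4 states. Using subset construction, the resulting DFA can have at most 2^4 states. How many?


NFA has 4 states
Subset construction: each DFA state = subset of NFA states
Maximum subsets = 2^4
2^4 = 16

16


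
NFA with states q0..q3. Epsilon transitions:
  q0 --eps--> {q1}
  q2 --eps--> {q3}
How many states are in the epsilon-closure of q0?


Starting from q0
Initialize closure = {q0}
Follow epsilon from q0 -> add q1
Final closure: {q0, q1}
Size = 2

2


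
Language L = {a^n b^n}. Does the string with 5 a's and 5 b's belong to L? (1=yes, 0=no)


Language requires equal numbers of a's and b's
PDA pushes for each 'a', pops for each 'b'
Number of a's = 5
Number of b's = 5
5 == 5 -> Accept

1


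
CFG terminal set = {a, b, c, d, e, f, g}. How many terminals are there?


Terminal symbols: a, b, c, d, e, f, g
Counting each: a (#1), b (#2), c (#3), d (#4), e (#5), f (#6), g (#7)
Total = 7

7


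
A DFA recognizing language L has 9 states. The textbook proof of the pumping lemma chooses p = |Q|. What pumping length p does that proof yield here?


Pumping lemma for regular languages (standard proof):
Take p = |Q|, the number of DFA states.
Any string of length >= |Q| passes through |Q|+1 states while reading its first |Q| symbols,
so by pigeonhole some state repeats, giving the loop that can be pumped.
Here |Q| = 9
Therefore the proof uses p = 9

9


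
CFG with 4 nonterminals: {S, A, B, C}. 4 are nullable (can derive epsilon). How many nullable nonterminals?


Nonterminals: {S, A, B, C}
A nonterminal is nullable if it can derive epsilon
Counting nullable nonterminals: 4
Total nullable = 4

4


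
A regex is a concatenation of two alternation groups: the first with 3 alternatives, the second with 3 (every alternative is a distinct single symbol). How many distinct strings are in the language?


First group: 3 alternatives
Second group: 3 alternatives
Concatenation: each choice from group 1 pairs with each from group 2
Total = 3 x 3 = 9

9


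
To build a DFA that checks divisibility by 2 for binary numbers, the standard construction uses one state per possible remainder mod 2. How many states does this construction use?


Divisibility by 2 is tracked via the remainder mod 2: 0, 1, ..., 1
The construction assigns one state to each remainder
Number of remainders = 2

2


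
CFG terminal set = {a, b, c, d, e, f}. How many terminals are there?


Terminal symbols: a, b, c, d, e, f
Counting each: a (#1), b (#2), c (#3), d (#4), e (#5), f (#6)
Total = 6

6


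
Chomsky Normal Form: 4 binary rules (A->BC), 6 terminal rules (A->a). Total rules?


CNF allows two rule forms:
  A -> BC (binary): 4 rules
  A -> a (terminal): 6 rules
Total = 4 + 6 = 10

10


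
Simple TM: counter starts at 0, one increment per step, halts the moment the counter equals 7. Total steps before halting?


Counter starts at 0. Counting sequence:
  Step 1: counter = 1
  Step 2: counter = 2
  Step 3: counter = 3
  Step 4: counter = 4
  Step 5: counter = 5
  Step 6: counter = 6
  Step 7: counter = 7
Counter reached 7 -> halt
Total steps = 7

7


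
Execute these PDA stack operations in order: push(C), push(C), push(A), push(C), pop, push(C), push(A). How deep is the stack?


Tracing stack operations:
  push(C) -> stack = [C], depth=1
  push(C) -> stack = [C,C], depth=2
  push(A) -> stack = [C,C,A], depth=3
  push(C) -> stack = [C,C,A,C], depth=4
  pop -> removed C, stack = [C,C,A], depth=3
  push(C) -> stack = [C,C,A,C], depth=4
  push(A) -> stack = [C,C,A,C,A], depth=5
Final depth = 5

5


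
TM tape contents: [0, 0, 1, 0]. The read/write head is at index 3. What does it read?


Tape: [0, 0, 1, 0]
Positions: 0 1 2 3
Values:    0 0 1 0
Head at position 3
tape[3] = 0

0


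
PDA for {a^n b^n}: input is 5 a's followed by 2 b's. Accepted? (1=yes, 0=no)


Language requires equal numbers of a's and b's
PDA pushes for each 'a', pops for each 'b'
Number of a's = 5
Number of b's = 2
5 != 2 -> Reject

0


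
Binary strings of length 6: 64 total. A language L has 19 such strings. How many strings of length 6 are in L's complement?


Alphabet: {0,1}
String length: 6
Total strings of length 6 = 2^6 = 64
Strings in L = 19
Complement = total - |L|
= 64 - 19
= 45

45


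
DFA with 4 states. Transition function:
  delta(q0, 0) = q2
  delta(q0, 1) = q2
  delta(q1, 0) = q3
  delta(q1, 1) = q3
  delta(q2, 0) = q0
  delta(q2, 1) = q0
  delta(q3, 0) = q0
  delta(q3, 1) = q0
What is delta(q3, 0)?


Looking up transition function:
delta(q3, 0) in the table
Row: q3, Column: 0
Result: q0

q0


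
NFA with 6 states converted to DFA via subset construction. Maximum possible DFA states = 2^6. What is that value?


NFA has 6 states
Subset construction: each DFA state = subset of NFA states
Maximum subsets = 2^6
2^6 = 64

64


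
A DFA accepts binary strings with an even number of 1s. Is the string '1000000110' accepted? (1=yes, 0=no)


DFA has 2 states: q_even (start, accept=yes) and q_odd
Processing string '1000000110' character by character:
  Position 0: read '1', 1-count=1 -> q_odd
  Position 1: read '0', 1-count=1 -> q_odd (no change)
  Position 2: read '0', 1-count=1 -> q_odd (no change)
  Position 3: read '0', 1-count=1 -> q_odd (no change)
  Position 4: read '0', 1-count=1 -> q_odd (no change)
  Position 5: read '0', 1-count=1 -> q_odd (no change)
  Position 6: read '0', 1-count=1 -> q_odd (no change)
  Position 7: read '1', 1-count=2 -> q_even
  Position 8: read '1', 1-count=3 -> q_odd
  Position 9: read '0', 1-count=3 -> q_odd (no change)
Final state: q_odd, total 1s = 3 (odd); the DFA requires an even count -> reject

0


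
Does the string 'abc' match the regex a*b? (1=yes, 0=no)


Pattern: a*b
String: 'abc'
Pattern requires: zero or more 'a's followed by exactly one 'b'
Found 1 leading 'a's
Remaining: 'bc'
Remaining is not 'b' -> no match
Result: 0

0


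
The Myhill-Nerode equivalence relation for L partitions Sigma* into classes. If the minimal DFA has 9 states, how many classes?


Myhill-Nerode theorem:
Number of equivalence classes = number of states in minimal DFA
Minimal DFA states = 9
Therefore equivalence classes = 9

9


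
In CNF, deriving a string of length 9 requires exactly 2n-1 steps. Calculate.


Chomsky Normal Form derivation:
String length n = 9
Each step either:
  - Splits a nonterminal into two (n-1 such steps)
  - Converts a nonterminal to terminal (n such steps)
Total = (n-1) + n = 2n - 1
= 2(9) - 1
= 18 - 1
= 17

17


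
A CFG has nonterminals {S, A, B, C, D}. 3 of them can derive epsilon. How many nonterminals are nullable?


Nonterminals: {S, A, B, C, D}
A nonterminal is nullable if it can derive epsilon
Counting nullable nonterminals: 3
Total nullable = 3

3


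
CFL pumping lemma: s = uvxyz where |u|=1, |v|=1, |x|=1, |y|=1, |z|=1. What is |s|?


|s| = |u| + |v| + |x| + |y| + |z|
= 1 + 1 + 1 + 1 + 1
= 2 + 1 + 2
= 3 + 2
= 5

5


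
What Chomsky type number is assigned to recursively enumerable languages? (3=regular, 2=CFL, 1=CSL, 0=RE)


Chomsky hierarchy levels:
  Type 3: Regular (DFA/NFA/regex)
  Type 2: Context-free (PDA)
  Type 1: Context-sensitive
  Type 0: Recursively enumerable (TM)
'recursively enumerable' corresponds to Type 0

0


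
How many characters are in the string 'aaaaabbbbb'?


String: 'aaaaabbbbb'
Counting characters:
  'a' appears 5 time(s)
  'b' appears 5 time(s)
Total length = 5 + 5 = 10

10


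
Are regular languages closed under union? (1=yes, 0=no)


Regular languages are closed under all standard operations:
- Union: Yes (product construction)
- Intersection: Yes (product construction)
- Complement: Yes (swap accept/reject)
- Concatenation: Yes (NFA construction)
Operation: union -> Closed

1


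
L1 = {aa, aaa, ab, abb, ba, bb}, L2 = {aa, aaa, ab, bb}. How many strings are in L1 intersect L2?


L1 = {aa, aaa, ab, abb, ba, bb}
L2 = {aa, aaa, ab, bb}
Checking each string in L1 against L2:
  'aa': in L2? Yes
  'aaa': in L2? Yes
  'ab': in L2? Yes
  'abb': in L2? No
  'ba': in L2? No
  'bb': in L2? Yes
Intersection = {aa, aaa, ab, bb}
|L1 ∩ L2| = 4

4


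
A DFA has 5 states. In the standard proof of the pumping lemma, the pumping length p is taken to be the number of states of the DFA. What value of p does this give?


Pumping lemma for regular languages (standard proof):
Take p = |Q|, the number of DFA states.
Any string of length >= |Q| passes through |Q|+1 states while reading its first |Q| symbols,
so by pigeonhole some state repeats, giving the loop that can be pumped.
Here |Q| = 5
Therefore the proof uses p = 5

5


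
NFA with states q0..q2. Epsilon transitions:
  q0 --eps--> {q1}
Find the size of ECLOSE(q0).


Starting from q0
Initialize closure = {q0}
Follow epsilon from q0 -> add q1
Final closure: {q0, q1}
Size = 2

2


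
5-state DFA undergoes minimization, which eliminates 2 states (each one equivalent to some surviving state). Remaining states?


Original DFA: 5 states
Redundant states removed: 2
Minimized states = original - removed
= 5 - 2
= 3

3


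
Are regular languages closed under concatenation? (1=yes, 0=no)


Regular languages are closed under:
- Union (DFA product construction)
- Intersection (DFA product construction)
- Complement (swap accept/reject states)
- Concatenation (NFA construction)
- Kleene star (NFA construction)
concatenation is in this list
Therefore: closed

1


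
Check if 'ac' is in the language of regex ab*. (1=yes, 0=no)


Pattern: ab*
String: 'ac'
Pattern requires: exactly one 'a' followed by zero or more 'b's
First char is 'a' -> OK
Rest 'c': all b's? No
Result: 0

0


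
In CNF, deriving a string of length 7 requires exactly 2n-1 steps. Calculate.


Chomsky Normal Form derivation:
String length n = 7
Each step either:
  - Splits a nonterminal into two (n-1 such steps)
  - Converts a nonterminal to terminal (n such steps)
Total = (n-1) + n = 2n - 1
= 2(7) - 1
= 14 - 1
= 13

13


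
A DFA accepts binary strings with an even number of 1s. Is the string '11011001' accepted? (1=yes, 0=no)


DFA has 2 states: q_even (start, accept=yes) and q_odd
Processing string '11011001' character by character:
  Position 0: read '1', 1-count=1 -> q_odd
  Position 1: read '1', 1-count=2 -> q_even
  Position 2: read '0', 1-count=2 -> q_even (no change)
  Position 3: read '1', 1-count=3 -> q_odd
  Position 4: read '1', 1-count=4 -> q_even
  Position 5: read '0', 1-count=4 -> q_even (no change)
  Position 6: read '0', 1-count=4 -> q_even (no change)
  Position 7: read '1', 1-count=5 -> q_odd
Final state: q_odd, total 1s = 5 (odd); the DFA requires an even count -> reject

0


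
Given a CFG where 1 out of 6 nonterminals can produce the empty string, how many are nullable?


Nonterminals: {S, A, B, C, D, E}
A nonterminal is nullable if it can derive epsilon
Counting nullable nonterminals: 1
Total nullable = 1

1


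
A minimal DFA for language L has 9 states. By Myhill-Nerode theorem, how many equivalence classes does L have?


Myhill-Nerode theorem:
Number of equivalence classes = number of states in minimal DFA
Minimal DFA states = 9
Therefore equivalence classes = 9

9


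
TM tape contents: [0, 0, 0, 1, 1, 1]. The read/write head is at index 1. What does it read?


Tape: [0, 0, 0, 1, 1, 1]
Positions: 0 1 2 3 4 5
Values:    0 0 0 1 1 1
Head at position 1
tape[1] = 0

0


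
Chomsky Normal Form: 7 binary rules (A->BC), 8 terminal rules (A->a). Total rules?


CNF allows two rule forms:
  A -> BC (binary): 7 rules
  A -> a (terminal): 8 rules
Total = 7 + 8 = 15

15


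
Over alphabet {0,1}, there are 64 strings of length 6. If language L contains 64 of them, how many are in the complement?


Alphabet: {0,1}
String length: 6
Total strings of length 6 = 2^6 = 64
Strings in L = 64
Complement = total - |L|
= 64 - 64
= 0

0


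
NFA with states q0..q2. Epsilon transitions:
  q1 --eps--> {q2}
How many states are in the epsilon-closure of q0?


Starting from q0
Initialize closure = {q0}
q0 has no outgoing epsilon transitions -> nothing to add
Final closure: {q0}
Size = 1

1


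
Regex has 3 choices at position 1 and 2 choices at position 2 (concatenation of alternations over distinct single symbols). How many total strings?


First group: 3 alternatives
Second group: 2 alternatives
Concatenation: each choice from group 1 pairs with each from group 2
Total = 3 x 2 = 6

6


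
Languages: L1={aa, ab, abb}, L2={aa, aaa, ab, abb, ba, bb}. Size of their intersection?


L1 = {aa, ab, abb}
L2 = {aa, aaa, ab, abb, ba, bb}
Checking each string in L1 against L2:
  'aa': in L2? Yes
  'ab': in L2? Yes
  'abb': in L2? Yes
Intersection = {aa, ab, abb}
|L1 ∩ L2| = 3

3


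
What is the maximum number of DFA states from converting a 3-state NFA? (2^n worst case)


NFA has 3 states
Subset construction: each DFA state = subset of NFA states
Maximum subsets = 2^3
2^3 = 8

8


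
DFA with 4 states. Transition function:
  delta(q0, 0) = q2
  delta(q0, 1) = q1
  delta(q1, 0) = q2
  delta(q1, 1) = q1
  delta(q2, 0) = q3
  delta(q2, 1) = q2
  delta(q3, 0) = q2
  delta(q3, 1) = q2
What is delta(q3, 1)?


Looking up transition function:
delta(q3, 1) in the table
Row: q3, Column: 1
Result: q2

q2


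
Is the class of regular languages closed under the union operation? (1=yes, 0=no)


Regular languages are closed under:
- Union (DFA product construction)
- Intersection (DFA product construction)
- Complement (swap accept/reject states)
- Concatenation (NFA construction)
- Kleene star (NFA construction)
union is in this list
Therefore: closed

1


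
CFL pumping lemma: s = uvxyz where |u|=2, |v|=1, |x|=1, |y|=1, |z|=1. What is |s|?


|s| = |u| + |v| + |x| + |y| + |z|
= 2 + 1 + 1 + 1 + 1
= 3 + 1 + 2
= 4 + 2
= 6

6


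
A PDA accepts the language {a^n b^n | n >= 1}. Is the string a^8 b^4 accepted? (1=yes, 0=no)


Language requires equal numbers of a's and b's
PDA pushes for each 'a', pops for each 'b'
Number of a's = 8
Number of b's = 4
8 != 4 -> Reject

0


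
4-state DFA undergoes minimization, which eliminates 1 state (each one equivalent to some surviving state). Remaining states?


Original DFA: 4 states
Redundant states removed: 1
Minimized states = original - removed
= 4 - 1
= 3

3


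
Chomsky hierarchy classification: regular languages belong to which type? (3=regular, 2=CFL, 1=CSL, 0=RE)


Chomsky hierarchy levels:
  Type 3: Regular (DFA/NFA/regex)
  Type 2: Context-free (PDA)
  Type 1: Context-sensitive
  Type 0: Recursively enumerable (TM)
'regular' corresponds to Type 3

3


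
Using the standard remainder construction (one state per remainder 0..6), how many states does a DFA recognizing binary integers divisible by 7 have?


Divisibility by 7 is tracked via the remainder mod 7: 0, 1, ..., 6
The construction assigns one state to each remainder
Number of remainders = 7

7


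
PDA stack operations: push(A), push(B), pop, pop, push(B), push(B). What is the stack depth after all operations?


Tracing stack operations:
  push(A) -> stack = [A], depth=1
  push(B) -> stack = [A,B], depth=2
  pop -> removed B, stack = [A], depth=1
  pop -> removed A, stack = [], depth=0
  push(B) -> stack = [B], depth=1
  push(B) -> stack = [B,B], depth=2
Final depth = 2

2


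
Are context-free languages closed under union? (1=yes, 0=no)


CFL closure properties:
  Closed under: union, concatenation, Kleene star
  NOT closed under: intersection, complement
Operation 'union' is in closed list -> Yes (closed)

1


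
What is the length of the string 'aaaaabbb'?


String: 'aaaaabbb'
Counting characters:
  'a' appears 5 time(s)
  'b' appears 3 time(s)
Total length = 5 + 3 = 8

8


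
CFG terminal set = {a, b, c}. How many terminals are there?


Terminal symbols: a, b, c
Counting each: a (#1), b (#2), c (#3)
Total = 3

3


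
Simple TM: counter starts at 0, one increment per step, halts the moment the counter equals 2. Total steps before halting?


Counter starts at 0. Counting sequence:
  Step 1: counter = 1
  Step 2: counter = 2
Counter reached 2 -> halt
Total steps = 2

2


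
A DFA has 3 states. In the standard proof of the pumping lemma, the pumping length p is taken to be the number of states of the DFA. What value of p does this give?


Pumping lemma for regular languages (standard proof):
Take p = |Q|, the number of DFA states.
Any string of length >= |Q| passes through |Q|+1 states while reading its first |Q| symbols,
so by pigeonhole some state repeats, giving the loop that can be pumped.
Here |Q| = 3
Therefore the proof uses p = 3

3


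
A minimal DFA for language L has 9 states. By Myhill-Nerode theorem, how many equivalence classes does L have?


Myhill-Nerode theorem:
Number of equivalence classes = number of states in minimal DFA
Minimal DFA states = 9
Therefore equivalence classes = 9

9


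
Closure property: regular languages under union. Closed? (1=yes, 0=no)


Regular languages are closed under:
- Union (DFA product construction)
- Intersection (DFA product construction)
- Complement (swap accept/reject states)
- Concatenation (NFA construction)
- Kleene star (NFA construction)
union is in this list
Therefore: closed

1


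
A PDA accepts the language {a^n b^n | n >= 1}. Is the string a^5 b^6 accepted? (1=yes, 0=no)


Language requires equal numbers of a's and b's
PDA pushes for each 'a', pops for each 'b'
Number of a's = 5
Number of b's = 6
5 != 6 -> Reject

0


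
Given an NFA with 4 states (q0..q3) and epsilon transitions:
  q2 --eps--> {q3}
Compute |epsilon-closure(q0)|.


Starting from q0
Initialize closure = {q0}
q0 has no outgoing epsilon transitions -> nothing to add
Final closure: {q0}
Size = 1

1


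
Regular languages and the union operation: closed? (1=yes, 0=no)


Regular languages are closed under all standard operations:
- Union: Yes (product construction)
- Intersection: Yes (product construction)
- Complement: Yes (swap accept/reject)
- Concatenation: Yes (NFA construction)
Operation: union -> Closed

1


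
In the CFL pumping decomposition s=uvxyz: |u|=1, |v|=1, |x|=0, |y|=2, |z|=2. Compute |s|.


|s| = |u| + |v| + |x| + |y| + |z|
= 1 + 1 + 0 + 2 + 2
= 2 + 0 + 4
= 2 + 4
= 6

6


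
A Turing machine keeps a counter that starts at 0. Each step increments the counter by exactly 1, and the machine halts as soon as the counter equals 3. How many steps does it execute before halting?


Counter starts at 0. Counting sequence:
  Step 1: counter = 1
  Step 2: counter = 2
  Step 3: counter = 3
Counter reached 3 -> halt
Total steps = 3

3


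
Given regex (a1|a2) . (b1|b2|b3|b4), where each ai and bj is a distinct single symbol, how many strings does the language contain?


First group: 2 alternatives
Second group: 4 alternatives
Concatenation: each choice from group 1 pairs with each from group 2
Total = 2 x 4 = 8

8


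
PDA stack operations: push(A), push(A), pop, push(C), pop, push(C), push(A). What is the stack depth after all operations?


Tracing stack operations:
  push(A) -> stack = [A], depth=1
  push(A) -> stack = [A,A], depth=2
  pop -> removed A, stack = [A], depth=1
  push(C) -> stack = [A,C], depth=2
  pop -> removed C, stack = [A], depth=1
  push(C) -> stack = [A,C], depth=2
  push(A) -> stack = [A,C,A], depth=3
Final depth = 3

3


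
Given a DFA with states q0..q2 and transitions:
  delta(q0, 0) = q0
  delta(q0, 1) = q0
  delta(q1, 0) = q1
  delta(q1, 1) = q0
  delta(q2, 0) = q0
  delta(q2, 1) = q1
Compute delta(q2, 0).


Looking up transition function:
delta(q2, 0) in the table
Row: q2, Column: 0
Result: q0

q0


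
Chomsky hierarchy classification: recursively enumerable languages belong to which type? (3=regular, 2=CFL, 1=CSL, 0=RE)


Chomsky hierarchy levels:
  Type 3: Regular (DFA/NFA/regex)
  Type 2: Context-free (PDA)
  Type 1: Context-sensitive
  Type 0: Recursively enumerable (TM)
'recursively enumerable' corresponds to Type 0

0


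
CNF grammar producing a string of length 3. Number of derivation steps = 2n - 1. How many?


Chomsky Normal Form derivation:
String length n = 3
Each step either:
  - Splits a nonterminal into two (n-1 such steps)
  - Converts a nonterminal to terminal (n such steps)
Total = (n-1) + n = 2n - 1
= 2(3) - 1
= 6 - 1
= 5

5


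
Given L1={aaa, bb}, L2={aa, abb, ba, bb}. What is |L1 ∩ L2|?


L1 = {aaa, bb}
L2 = {aa, abb, ba, bb}
Checking each string in L1 against L2:
  'aaa': in L2? No
  'bb': in L2? Yes
Intersection = {bb}
|L1 ∩ L2| = 1

1


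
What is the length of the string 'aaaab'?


String: 'aaaab'
Counting characters:
  'a' appears 4 time(s)
  'b' appears 1 time(s)
Total length = 4 + 1 = 5

5


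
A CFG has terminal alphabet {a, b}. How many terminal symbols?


Terminal symbols: a, b
Counting each: a (#1), b (#2)
Total = 2

2


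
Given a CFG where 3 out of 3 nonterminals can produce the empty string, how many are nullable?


Nonterminals: {S, A, B}
A nonterminal is nullable if it can derive epsilon
Counting nullable nonterminals: 3
Total nullable = 3

3


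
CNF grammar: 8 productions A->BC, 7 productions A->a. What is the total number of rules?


CNF allows two rule forms:
  A -> BC (binary): 8 rules
  A -> a (terminal): 7 rules
Total = 8 + 7 = 15

15


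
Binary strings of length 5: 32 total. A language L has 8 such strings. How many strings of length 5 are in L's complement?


Alphabet: {0,1}
String length: 5
Total strings of length 5 = 2^5 = 32
Strings in L = 8
Complement = total - |L|
= 32 - 8
= 24

24


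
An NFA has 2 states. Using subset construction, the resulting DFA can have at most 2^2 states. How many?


NFA has 2 states
Subset construction: each DFA state = subset of NFA states
Maximum subsets = 2^2
2^2 = 4

4


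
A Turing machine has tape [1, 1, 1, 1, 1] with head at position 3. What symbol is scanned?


Tape: [1, 1, 1, 1, 1]
Positions: 0 1 2 3 4
Values:    1 1 1 1 1
Head at position 3
tape[3] = 1

1


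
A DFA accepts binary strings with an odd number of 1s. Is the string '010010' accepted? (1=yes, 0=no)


DFA has 2 states: q_even (start, accept=no) and q_odd
Processing string '010010' character by character:
  Position 0: read '0', 1-count=0 -> q_even (no change)
  Position 1: read '1', 1-count=1 -> q_odd
  Position 2: read '0', 1-count=1 -> q_odd (no change)
  Position 3: read '0', 1-count=1 -> q_odd (no change)
  Position 4: read '1', 1-count=2 -> q_even
  Position 5: read '0', 1-count=2 -> q_even (no change)
Final state: q_even, total 1s = 2 (even); the DFA requires an odd count -> reject

0


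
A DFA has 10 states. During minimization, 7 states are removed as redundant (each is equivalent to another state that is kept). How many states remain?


Original DFA: 10 states
Redundant states removed: 7
Minimized states = original - removed
= 10 - 7
= 3

3


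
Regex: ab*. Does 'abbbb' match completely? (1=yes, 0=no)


Pattern: ab*
String: 'abbbb'
Pattern requires: exactly one 'a' followed by zero or more 'b's
First char is 'a' -> OK
Rest 'bbbb': all b's? Yes
Result: 1

1


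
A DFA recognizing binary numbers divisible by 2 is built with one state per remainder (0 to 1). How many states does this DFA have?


Divisibility by 2 is tracked via the remainder mod 2: 0, 1, ..., 1
The construction assigns one state to each remainder
Number of remainders = 2

2


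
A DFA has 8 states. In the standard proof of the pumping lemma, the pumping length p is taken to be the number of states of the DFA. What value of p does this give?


Pumping lemma for regular languages (standard proof):
Take p = |Q|, the number of DFA states.
Any string of length >= |Q| passes through |Q|+1 states while reading its first |Q| symbols,
so by pigeonhole some state repeats, giving the loop that can be pumped.
Here |Q| = 8
Therefore the proof uses p = 8

8


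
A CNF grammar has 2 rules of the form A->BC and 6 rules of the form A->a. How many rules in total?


CNF allows two rule forms:
  A -> BC (binary): 2 rules
  A -> a (terminal): 6 rules
Total = 2 + 6 = 8

8


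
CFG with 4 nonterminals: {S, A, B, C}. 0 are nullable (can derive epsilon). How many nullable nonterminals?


Nonterminals: {S, A, B, C}
A nonterminal is nullable if it can derive epsilon
Counting nullable nonterminals: 0
Total nullable = 0

0


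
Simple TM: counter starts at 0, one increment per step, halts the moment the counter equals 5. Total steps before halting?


Counter starts at 0. Counting sequence:
  Step 1: counter = 1
  Step 2: counter = 2
  Step 3: counter = 3
  Step 4: counter = 4
  Step 5: counter = 5
Counter reached 5 -> halt
Total steps = 5

5


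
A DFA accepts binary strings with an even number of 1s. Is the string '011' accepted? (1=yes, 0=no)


DFA has 2 states: q_even (start, accept=yes) and q_odd
Processing string '011' character by character:
  Position 0: read '0', 1-count=0 -> q_even (no change)
  Position 1: read '1', 1-count=1 -> q_odd
  Position 2: read '1', 1-count=2 -> q_even
Final state: q_even, total 1s = 2 (even); the DFA requires an even count -> accept

1


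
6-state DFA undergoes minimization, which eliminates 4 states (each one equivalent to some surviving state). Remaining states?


Original DFA: 6 states
Redundant states removed: 4
Minimized states = original - removed
= 6 - 4
= 2

2


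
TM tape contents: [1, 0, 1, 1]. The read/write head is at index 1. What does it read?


Tape: [1, 0, 1, 1]
Positions: 0 1 2 3
Values:    1 0 1 1
Head at position 1
tape[1] = 0

0


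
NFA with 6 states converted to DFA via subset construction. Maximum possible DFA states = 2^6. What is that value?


NFA has 6 states
Subset construction: each DFA state = subset of NFA states
Maximum subsets = 2^6
2^6 = 64

64


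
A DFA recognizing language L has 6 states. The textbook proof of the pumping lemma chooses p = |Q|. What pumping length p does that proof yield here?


Pumping lemma for regular languages (standard proof):
Take p = |Q|, the number of DFA states.
Any string of length >= |Q| passes through |Q|+1 states while reading its first |Q| symbols,
so by pigeonhole some state repeats, giving the loop that can be pumped.
Here |Q| = 6
Therefore the proof uses p = 6

6


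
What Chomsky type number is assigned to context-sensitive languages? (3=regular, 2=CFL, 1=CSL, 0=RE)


Chomsky hierarchy levels:
  Type 3: Regular (DFA/NFA/regex)
  Type 2: Context-free (PDA)
  Type 1: Context-sensitive
  Type 0: Recursively enumerable (TM)
'context-sensitive' corresponds to Type 1

1


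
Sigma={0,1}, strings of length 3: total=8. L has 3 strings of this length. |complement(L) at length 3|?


Alphabet: {0,1}
String length: 3
Total strings of length 3 = 2^3 = 8
Strings in L = 3
Complement = total - |L|
= 8 - 3
= 5

5


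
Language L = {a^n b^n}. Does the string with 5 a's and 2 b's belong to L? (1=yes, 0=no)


Language requires equal numbers of a's and b's
PDA pushes for each 'a', pops for each 'b'
Number of a's = 5
Number of b's = 2
5 != 2 -> Reject

0


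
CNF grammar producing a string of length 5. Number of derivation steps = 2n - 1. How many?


Chomsky Normal Form derivation:
String length n = 5
Each step either:
  - Splits a nonterminal into two (n-1 such steps)
  - Converts a nonterminal to terminal (n such steps)
Total = (n-1) + n = 2n - 1
= 2(5) - 1
= 10 - 1
= 9

9


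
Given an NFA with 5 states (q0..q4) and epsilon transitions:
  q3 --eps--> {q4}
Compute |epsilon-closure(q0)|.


Starting from q0
Initialize closure = {q0}
q0 has no outgoing epsilon transitions -> nothing to add
Final closure: {q0}
Size = 1

1


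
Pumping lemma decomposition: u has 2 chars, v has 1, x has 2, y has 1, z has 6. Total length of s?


|s| = |u| + |v| + |x| + |y| + |z|
= 2 + 1 + 2 + 1 + 6
= 3 + 2 + 7
= 5 + 7
= 12

12


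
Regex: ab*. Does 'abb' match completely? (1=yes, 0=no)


Pattern: ab*
String: 'abb'
Pattern requires: exactly one 'a' followed by zero or more 'b's
First char is 'a' -> OK
Rest 'bb': all b's? Yes
Result: 1

1


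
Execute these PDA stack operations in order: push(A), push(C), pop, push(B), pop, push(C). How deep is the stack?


Tracing stack operations:
  push(A) -> stack = [A], depth=1
  push(C) -> stack = [A,C], depth=2
  pop -> removed C, stack = [A], depth=1
  push(B) -> stack = [A,B], depth=2
  pop -> removed B, stack = [A], depth=1
  push(C) -> stack = [A,C], depth=2
Final depth = 2

2


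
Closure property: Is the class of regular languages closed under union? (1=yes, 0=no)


Regular languages are closed under all standard operations:
- Union: Yes (product construction)
- Intersection: Yes (product construction)
- Complement: Yes (swap accept/reject)
- Concatenation: Yes (NFA construction)
Operation: union -> Closed

1


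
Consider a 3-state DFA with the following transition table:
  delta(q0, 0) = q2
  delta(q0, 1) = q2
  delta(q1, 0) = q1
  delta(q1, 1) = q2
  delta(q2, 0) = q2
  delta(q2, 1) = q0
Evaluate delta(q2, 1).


Looking up transition function:
delta(q2, 1) in the table
Row: q2, Column: 1
Result: q0

q0


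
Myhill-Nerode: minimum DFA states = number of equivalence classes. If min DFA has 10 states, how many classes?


Myhill-Nerode theorem:
Number of equivalence classes = number of states in minimal DFA
Minimal DFA states = 10
Therefore equivalence classes = 10

10


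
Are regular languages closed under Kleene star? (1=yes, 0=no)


Regular languages are closed under:
- Union (DFA product construction)
- Intersection (DFA product construction)
- Complement (swap accept/reject states)
- Concatenation (NFA construction)
- Kleene star (NFA construction)
Kleene star is in this list
Therefore: closed

1


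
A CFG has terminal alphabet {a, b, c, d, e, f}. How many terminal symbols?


Terminal symbols: a, b, c, d, e, f
Counting each: a (#1), b (#2), c (#3), d (#4), e (#5), f (#6)
Total = 6

6


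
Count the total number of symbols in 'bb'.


String: 'bb'
Counting characters:
  'b' appears 2 time(s)
Total length = 0 + 2 = 2

2


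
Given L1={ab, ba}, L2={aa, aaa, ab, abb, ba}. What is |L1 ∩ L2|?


L1 = {ab, ba}
L2 = {aa, aaa, ab, abb, ba}
Checking each string in L1 against L2:
  'ab': in L2? Yes
  'ba': in L2? Yes
Intersection = {ab, ba}
|L1 ∩ L2| = 2

2


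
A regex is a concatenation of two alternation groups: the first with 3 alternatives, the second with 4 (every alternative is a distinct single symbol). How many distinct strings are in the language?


First group: 3 alternatives
Second group: 4 alternatives
Concatenation: each choice from group 1 pairs with each from group 2
Total = 3 x 4 = 12

12


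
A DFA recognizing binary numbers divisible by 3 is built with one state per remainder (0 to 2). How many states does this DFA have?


Divisibility by 3 is tracked via the remainder mod 3: 0, 1, ..., 2
The construction assigns one state to each remainder
Number of remainders = 3

3


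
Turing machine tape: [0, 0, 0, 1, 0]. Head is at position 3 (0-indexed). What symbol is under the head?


Tape: [0, 0, 0, 1, 0]
Positions: 0 1 2 3 4
Values:    0 0 0 1 0
Head at position 3
tape[3] = 1

1


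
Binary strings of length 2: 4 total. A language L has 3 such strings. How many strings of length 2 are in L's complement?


Alphabet: {0,1}
String length: 2
Total strings of length 2 = 2^2 = 4
Strings in L = 3
Complement = total - |L|
= 4 - 3
= 1

1
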